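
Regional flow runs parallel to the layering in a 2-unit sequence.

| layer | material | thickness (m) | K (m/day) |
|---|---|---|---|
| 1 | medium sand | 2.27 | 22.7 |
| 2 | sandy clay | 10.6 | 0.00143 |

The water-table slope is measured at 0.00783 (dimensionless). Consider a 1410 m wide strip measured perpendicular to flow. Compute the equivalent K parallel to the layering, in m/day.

Flow is parallel to layering, so each bed carries its own Darcy discharge and the transmissivities add.
Σ(K_i·b_i) = 22.7×2.27 + 0.00143×10.6 = 51.54 m²/day.
Total thickness b = 12.87 m, so K_eq = Σ(K_i·b_i)/b = 4.005 m/day.

4.00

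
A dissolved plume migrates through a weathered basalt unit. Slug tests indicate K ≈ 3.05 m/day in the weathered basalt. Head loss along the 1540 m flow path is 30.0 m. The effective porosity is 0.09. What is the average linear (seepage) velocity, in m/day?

0.660

Hydraulic gradient i = Δh / L = 30.0 / 1540 = 0.01948.
Darcy flux q = K · i = 3.050 × 0.01948 = 0.05942 m/day.
Seepage velocity v = q / n_e = 0.05942 / 0.09 = 0.6602 m/day.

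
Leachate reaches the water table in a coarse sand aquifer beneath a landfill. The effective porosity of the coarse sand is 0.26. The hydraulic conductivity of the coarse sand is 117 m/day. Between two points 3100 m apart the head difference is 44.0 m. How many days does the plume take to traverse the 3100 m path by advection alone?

Hydraulic gradient i = Δh / L = 44.0 / 3100 = 0.01419.
Darcy flux q = K · i = 117.0 × 0.01419 = 1.661 m/day.
Seepage velocity v = q / n_e = 1.661 / 0.26 = 6.387 m/day.
Travel time t = L / v = 3100 / 6.387 = 485.4 days.

485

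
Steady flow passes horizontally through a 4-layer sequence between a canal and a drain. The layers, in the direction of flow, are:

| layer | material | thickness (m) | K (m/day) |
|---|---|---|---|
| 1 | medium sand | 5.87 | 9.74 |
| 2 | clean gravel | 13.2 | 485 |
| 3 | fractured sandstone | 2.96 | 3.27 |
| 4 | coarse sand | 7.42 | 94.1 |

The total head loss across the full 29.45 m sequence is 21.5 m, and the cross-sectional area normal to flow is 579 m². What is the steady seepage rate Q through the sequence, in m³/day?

7710

Flow is perpendicular to layering, so the layers act in series and the equivalent K is the thickness-weighted harmonic mean.
Total thickness L = 5.87 + 13.2 + 2.96 + 7.42 = 29.45 m.
Σ(b_i/K_i) = 5.87/9.74 + 13.2/485 + 2.96/3.27 + 7.42/94.1 = 1.614 d.
K_eq = L / Σ(b_i/K_i) = 29.45 / 1.614 = 18.25 m/day.
Q = K_eq · A · (Δh/L) = 18.25 × 579 × (21.5/29.45) = 7713 m³/day.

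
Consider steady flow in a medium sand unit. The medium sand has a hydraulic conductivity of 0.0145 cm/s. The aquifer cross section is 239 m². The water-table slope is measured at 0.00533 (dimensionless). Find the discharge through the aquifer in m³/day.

Convert K: 0.0145 cm/s × 864 = 12.53 m/day.
Hydraulic gradient i = 0.00533.
Darcy's law: Q = K · A · i = 12.53 × 239.0 × 0.005330 = 15.96 m³/day.

16.0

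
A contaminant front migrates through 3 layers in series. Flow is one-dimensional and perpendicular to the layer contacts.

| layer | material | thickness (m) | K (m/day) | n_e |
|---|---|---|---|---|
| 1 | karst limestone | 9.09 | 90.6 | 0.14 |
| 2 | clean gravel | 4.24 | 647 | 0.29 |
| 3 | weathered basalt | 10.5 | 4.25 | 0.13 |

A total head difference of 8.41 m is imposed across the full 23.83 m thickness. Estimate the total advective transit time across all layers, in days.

1.19

With flow normal to the layers, continuity requires the same specific discharge q through every layer.
Σ(b_i/K_i) = 9.09/90.6 + 4.24/647 + 10.5/4.25 = 2.577 d.
q = Δh / Σ(b_i/K_i) = 8.41 / 2.577 = 3.263 m/day.
In each layer the seepage velocity is v_i = q/n_i, so the layer transit time is t_i = b_i·n_i / q:
  layer 1 (karst limestone): t_1 = 9.09 × 0.14 / 3.263 = 0.3900 d
  layer 2 (clean gravel): t_2 = 4.24 × 0.29 / 3.263 = 0.3768 d
  layer 3 (weathered basalt): t_3 = 10.5 × 0.13 / 3.263 = 0.4183 d
Total t = Σ t_i = 1.185 days.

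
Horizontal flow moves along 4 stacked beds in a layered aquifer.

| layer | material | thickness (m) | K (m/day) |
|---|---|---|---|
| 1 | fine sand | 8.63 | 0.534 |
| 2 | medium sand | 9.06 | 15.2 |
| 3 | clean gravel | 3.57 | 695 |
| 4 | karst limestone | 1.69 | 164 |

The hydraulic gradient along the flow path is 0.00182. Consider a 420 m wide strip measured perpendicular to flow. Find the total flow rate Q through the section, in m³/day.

2220

Flow is parallel to layering, so each bed carries its own Darcy discharge and the transmissivities add.
Σ(K_i·b_i) = 0.534×8.63 + 15.2×9.06 + 695×3.57 + 164×1.69 = 2901 m²/day.
Hydraulic gradient i = 0.00182.
Q = Σ(K_i·b_i) · W · i = 2901 × 420 × 0.001820 = 2217 m³/day.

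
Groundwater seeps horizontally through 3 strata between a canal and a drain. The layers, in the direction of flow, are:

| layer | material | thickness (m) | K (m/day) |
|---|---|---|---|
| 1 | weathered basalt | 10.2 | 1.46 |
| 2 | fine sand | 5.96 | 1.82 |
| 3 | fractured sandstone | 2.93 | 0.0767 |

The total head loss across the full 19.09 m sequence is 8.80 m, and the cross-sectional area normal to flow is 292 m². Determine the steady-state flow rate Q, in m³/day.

Flow is perpendicular to layering, so the layers act in series and the equivalent K is the thickness-weighted harmonic mean.
Total thickness L = 10.2 + 5.96 + 2.93 = 19.09 m.
Σ(b_i/K_i) = 10.2/1.46 + 5.96/1.82 + 2.93/0.0767 = 48.46 d.
K_eq = L / Σ(b_i/K_i) = 19.09 / 48.46 = 0.3939 m/day.
Q = K_eq · A · (Δh/L) = 0.3939 × 292 × (8.80/19.09) = 53.02 m³/day.

53.0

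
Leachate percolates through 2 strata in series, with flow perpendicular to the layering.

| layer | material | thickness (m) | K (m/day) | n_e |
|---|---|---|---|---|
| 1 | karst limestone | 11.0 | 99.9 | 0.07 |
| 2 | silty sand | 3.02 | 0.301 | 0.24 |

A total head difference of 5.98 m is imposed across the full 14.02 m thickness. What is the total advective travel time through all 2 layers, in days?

2.54

With flow normal to the layers, continuity requires the same specific discharge q through every layer.
Σ(b_i/K_i) = 11.0/99.9 + 3.02/0.301 = 10.14 d.
q = Δh / Σ(b_i/K_i) = 5.98 / 10.14 = 0.5895 m/day.
In each layer the seepage velocity is v_i = q/n_i, so the layer transit time is t_i = b_i·n_i / q:
  layer 1 (karst limestone): t_1 = 11.0 × 0.07 / 0.5895 = 1.306 d
  layer 2 (silty sand): t_2 = 3.02 × 0.24 / 0.5895 = 1.229 d
Total t = Σ t_i = 2.535 days.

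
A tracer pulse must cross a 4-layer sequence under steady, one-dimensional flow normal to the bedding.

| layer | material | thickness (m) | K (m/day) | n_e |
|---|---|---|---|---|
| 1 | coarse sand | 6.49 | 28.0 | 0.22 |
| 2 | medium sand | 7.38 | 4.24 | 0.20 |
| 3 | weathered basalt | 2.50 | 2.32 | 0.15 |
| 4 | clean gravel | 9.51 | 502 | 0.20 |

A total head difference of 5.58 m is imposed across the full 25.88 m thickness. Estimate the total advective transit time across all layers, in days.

With flow normal to the layers, continuity requires the same specific discharge q through every layer.
Σ(b_i/K_i) = 6.49/28.0 + 7.38/4.24 + 2.50/2.32 + 9.51/502 = 3.069 d.
q = Δh / Σ(b_i/K_i) = 5.58 / 3.069 = 1.818 m/day.
In each layer the seepage velocity is v_i = q/n_i, so the layer transit time is t_i = b_i·n_i / q:
  layer 1 (coarse sand): t_1 = 6.49 × 0.22 / 1.818 = 0.7853 d
  layer 2 (medium sand): t_2 = 7.38 × 0.20 / 1.818 = 0.8118 d
  layer 3 (weathered basalt): t_3 = 2.50 × 0.15 / 1.818 = 0.2062 d
  layer 4 (clean gravel): t_4 = 9.51 × 0.20 / 1.818 = 1.046 d
Total t = Σ t_i = 2.849 days.

2.85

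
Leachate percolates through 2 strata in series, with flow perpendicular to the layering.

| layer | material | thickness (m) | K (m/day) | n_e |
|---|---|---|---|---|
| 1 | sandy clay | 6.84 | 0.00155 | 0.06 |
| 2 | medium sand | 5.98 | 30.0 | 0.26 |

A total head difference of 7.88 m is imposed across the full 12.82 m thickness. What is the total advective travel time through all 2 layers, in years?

With flow normal to the layers, continuity requires the same specific discharge q through every layer.
Σ(b_i/K_i) = 6.84/0.00155 + 5.98/30.0 = 4413 d.
q = Δh / Σ(b_i/K_i) = 7.88 / 4413 = 0.001786 m/day.
In each layer the seepage velocity is v_i = q/n_i, so the layer transit time is t_i = b_i·n_i / q:
  layer 1 (sandy clay): t_1 = 6.84 × 0.06 / 0.001786 = 229.8 d
  layer 2 (medium sand): t_2 = 5.98 × 0.26 / 0.001786 = 870.7 d
Total t = Σ t_i = 1101 days = 3.013 years.

3.01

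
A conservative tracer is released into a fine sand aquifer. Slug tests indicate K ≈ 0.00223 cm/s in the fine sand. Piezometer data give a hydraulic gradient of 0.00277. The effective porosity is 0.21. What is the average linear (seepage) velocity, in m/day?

0.0254

Convert K: 0.00223 cm/s × 864 = 1.927 m/day.
Hydraulic gradient i = 0.00277.
Darcy flux q = K · i = 1.927 × 0.002770 = 0.005337 m/day.
Seepage velocity v = q / n_e = 0.005337 / 0.21 = 0.02541 m/day.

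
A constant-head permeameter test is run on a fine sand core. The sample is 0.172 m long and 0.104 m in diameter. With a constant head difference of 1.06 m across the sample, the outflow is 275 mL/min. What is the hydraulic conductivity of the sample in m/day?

7.56

Cross-sectional area A = π·(d/2)² = π × (0.104/2)² = 0.008495 m².
Convert discharge: 275 mL/min = 4.583e-06 m³/s.
Darcy's law rearranged: K = Q·L / (A·Δh) = 4.583e-06 × 0.172 / (0.008495 × 1.06) = 8.755e-05 m/s = 7.564 m/day.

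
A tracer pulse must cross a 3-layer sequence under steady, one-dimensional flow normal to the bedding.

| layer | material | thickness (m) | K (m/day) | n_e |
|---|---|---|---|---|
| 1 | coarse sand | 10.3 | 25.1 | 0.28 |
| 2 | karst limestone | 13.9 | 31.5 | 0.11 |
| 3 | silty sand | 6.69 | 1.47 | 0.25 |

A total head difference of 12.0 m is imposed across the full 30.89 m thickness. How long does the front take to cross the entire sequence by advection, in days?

With flow normal to the layers, continuity requires the same specific discharge q through every layer.
Σ(b_i/K_i) = 10.3/25.1 + 13.9/31.5 + 6.69/1.47 = 5.403 d.
q = Δh / Σ(b_i/K_i) = 12.0 / 5.403 = 2.221 m/day.
In each layer the seepage velocity is v_i = q/n_i, so the layer transit time is t_i = b_i·n_i / q:
  layer 1 (coarse sand): t_1 = 10.3 × 0.28 / 2.221 = 1.298 d
  layer 2 (karst limestone): t_2 = 13.9 × 0.11 / 2.221 = 0.6884 d
  layer 3 (silty sand): t_3 = 6.69 × 0.25 / 2.221 = 0.7530 d
Total t = Σ t_i = 2.740 days.

2.74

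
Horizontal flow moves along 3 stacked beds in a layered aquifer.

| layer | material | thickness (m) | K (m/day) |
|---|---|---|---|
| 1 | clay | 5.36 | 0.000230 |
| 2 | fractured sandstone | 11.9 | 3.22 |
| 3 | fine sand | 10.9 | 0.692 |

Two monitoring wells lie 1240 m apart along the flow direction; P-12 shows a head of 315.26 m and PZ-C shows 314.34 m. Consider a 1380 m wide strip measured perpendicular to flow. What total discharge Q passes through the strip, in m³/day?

Flow is parallel to layering, so each bed carries its own Darcy discharge and the transmissivities add.
Σ(K_i·b_i) = 0.000230×5.36 + 3.22×11.9 + 0.692×10.9 = 45.86 m²/day.
Hydraulic gradient i = (315.26 − 314.34) / 1240 = 0.92 / 1240 = 0.0007419.
Q = Σ(K_i·b_i) · W · i = 45.86 × 1380 × 0.0007419 = 46.96 m³/day.

47.0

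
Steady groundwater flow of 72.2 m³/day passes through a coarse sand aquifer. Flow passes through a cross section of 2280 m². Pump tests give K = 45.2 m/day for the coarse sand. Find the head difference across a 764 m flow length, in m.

From Q = K·A·i, i = Q / (K·A) = 72.2 / (45.20 × 2280) = 0.0007006.
Head loss Δh = i · L = 0.0007006 × 764 = 0.5353 m.

0.535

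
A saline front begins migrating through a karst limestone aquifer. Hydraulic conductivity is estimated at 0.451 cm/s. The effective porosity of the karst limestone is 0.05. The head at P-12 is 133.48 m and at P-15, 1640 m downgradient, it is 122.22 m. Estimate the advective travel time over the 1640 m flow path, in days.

Convert K: 0.451 cm/s × 864 = 389.7 m/day.
Hydraulic gradient i = (133.48 − 122.22) / 1640 = 11.26 / 1640 = 0.006866.
Darcy flux q = K · i = 389.7 × 0.006866 = 2.675 m/day.
Seepage velocity v = q / n_e = 2.675 / 0.05 = 53.51 m/day.
Travel time t = L / v = 1640 / 53.51 = 30.65 days.

30.6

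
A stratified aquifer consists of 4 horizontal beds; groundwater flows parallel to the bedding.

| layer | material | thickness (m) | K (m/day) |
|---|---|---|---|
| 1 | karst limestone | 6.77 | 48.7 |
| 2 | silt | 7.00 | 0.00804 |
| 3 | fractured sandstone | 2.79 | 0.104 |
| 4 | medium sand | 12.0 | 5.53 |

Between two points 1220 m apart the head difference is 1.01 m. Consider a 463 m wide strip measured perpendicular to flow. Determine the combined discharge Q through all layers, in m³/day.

Flow is parallel to layering, so each bed carries its own Darcy discharge and the transmissivities add.
Σ(K_i·b_i) = 48.7×6.77 + 0.00804×7.00 + 0.104×2.79 + 5.53×12.0 = 396.4 m²/day.
Hydraulic gradient i = Δh / L = 1.01 / 1220 = 0.0008279.
Q = Σ(K_i·b_i) · W · i = 396.4 × 463 × 0.0008279 = 151.9 m³/day.

152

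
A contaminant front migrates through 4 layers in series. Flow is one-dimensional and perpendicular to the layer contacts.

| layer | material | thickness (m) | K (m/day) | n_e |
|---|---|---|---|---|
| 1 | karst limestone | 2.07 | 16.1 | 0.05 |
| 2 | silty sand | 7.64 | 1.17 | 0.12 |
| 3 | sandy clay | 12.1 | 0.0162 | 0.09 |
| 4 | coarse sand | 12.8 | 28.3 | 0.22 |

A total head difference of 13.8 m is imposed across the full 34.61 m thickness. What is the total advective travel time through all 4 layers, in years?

0.737

With flow normal to the layers, continuity requires the same specific discharge q through every layer.
Σ(b_i/K_i) = 2.07/16.1 + 7.64/1.17 + 12.1/0.0162 + 12.8/28.3 = 754.0 d.
q = Δh / Σ(b_i/K_i) = 13.8 / 754.0 = 0.01830 m/day.
In each layer the seepage velocity is v_i = q/n_i, so the layer transit time is t_i = b_i·n_i / q:
  layer 1 (karst limestone): t_1 = 2.07 × 0.05 / 0.01830 = 5.655 d
  layer 2 (silty sand): t_2 = 7.64 × 0.12 / 0.01830 = 50.09 d
  layer 3 (sandy clay): t_3 = 12.1 × 0.09 / 0.01830 = 59.50 d
  layer 4 (coarse sand): t_4 = 12.8 × 0.22 / 0.01830 = 153.9 d
Total t = Σ t_i = 269.1 days = 0.7368 years.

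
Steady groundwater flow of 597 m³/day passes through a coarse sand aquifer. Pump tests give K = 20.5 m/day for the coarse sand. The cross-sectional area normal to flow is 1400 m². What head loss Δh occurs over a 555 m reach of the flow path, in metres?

From Q = K·A·i, i = Q / (K·A) = 597 / (20.50 × 1400) = 0.02080.
Head loss Δh = i · L = 0.02080 × 555 = 11.54 m.

11.5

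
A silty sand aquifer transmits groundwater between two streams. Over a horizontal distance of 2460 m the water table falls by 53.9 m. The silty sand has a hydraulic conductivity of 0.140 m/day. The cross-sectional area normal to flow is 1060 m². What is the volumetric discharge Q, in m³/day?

3.25

Hydraulic gradient i = Δh / L = 53.9 / 2460 = 0.02191.
Darcy's law: Q = K · A · i = 0.1400 × 1060 × 0.02191 = 3.252 m³/day.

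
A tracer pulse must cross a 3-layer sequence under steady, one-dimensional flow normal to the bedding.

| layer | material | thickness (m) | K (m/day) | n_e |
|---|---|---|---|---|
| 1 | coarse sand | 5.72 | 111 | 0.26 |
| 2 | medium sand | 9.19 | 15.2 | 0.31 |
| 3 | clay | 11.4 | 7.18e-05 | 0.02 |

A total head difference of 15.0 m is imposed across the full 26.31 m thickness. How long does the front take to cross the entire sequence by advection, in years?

With flow normal to the layers, continuity requires the same specific discharge q through every layer.
Σ(b_i/K_i) = 5.72/111 + 9.19/15.2 + 11.4/7.18e-05 = 1.588e+05 d.
q = Δh / Σ(b_i/K_i) = 15.0 / 1.588e+05 = 9.447e-05 m/day.
In each layer the seepage velocity is v_i = q/n_i, so the layer transit time is t_i = b_i·n_i / q:
  layer 1 (coarse sand): t_1 = 5.72 × 0.26 / 9.447e-05 = 15742 d
  layer 2 (medium sand): t_2 = 9.19 × 0.31 / 9.447e-05 = 30156 d
  layer 3 (clay): t_3 = 11.4 × 0.02 / 9.447e-05 = 2413 d
Total t = Σ t_i = 48311 days = 132.3 years.

132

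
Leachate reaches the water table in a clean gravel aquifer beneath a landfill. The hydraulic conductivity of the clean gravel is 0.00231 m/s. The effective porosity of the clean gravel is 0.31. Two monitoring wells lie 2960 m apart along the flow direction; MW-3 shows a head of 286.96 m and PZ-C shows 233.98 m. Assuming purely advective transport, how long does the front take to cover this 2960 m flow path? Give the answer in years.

0.703

Convert K: 0.00231 m/s × 86400 = 199.6 m/day.
Hydraulic gradient i = (286.96 − 233.98) / 2960 = 52.98 / 2960 = 0.01790.
Darcy flux q = K · i = 199.6 × 0.01790 = 3.572 m/day.
Seepage velocity v = q / n_e = 3.572 / 0.31 = 11.52 m/day.
Travel time t = L / v = 2960 / 11.52 = 256.9 days = 0.7033 years.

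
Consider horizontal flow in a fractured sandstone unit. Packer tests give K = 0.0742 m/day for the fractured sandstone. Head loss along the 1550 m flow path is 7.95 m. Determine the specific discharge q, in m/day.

0.000381

Hydraulic gradient i = Δh / L = 7.95 / 1550 = 0.005129.
Specific discharge q = K · i = 0.07420 × 0.005129 = 0.0003806 m/day.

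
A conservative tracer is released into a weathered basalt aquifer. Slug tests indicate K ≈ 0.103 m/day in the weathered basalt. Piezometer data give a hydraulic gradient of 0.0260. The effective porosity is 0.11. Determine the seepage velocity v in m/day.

0.0243

Hydraulic gradient i = 0.0260.
Darcy flux q = K · i = 0.1030 × 0.02600 = 0.002678 m/day.
Seepage velocity v = q / n_e = 0.002678 / 0.11 = 0.02435 m/day.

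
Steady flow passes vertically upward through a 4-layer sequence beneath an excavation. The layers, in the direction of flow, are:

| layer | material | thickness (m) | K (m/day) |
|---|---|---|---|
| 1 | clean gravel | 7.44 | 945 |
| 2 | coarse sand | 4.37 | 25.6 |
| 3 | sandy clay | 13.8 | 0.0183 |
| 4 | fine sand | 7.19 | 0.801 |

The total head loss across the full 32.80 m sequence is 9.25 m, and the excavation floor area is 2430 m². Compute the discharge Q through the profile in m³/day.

Flow is perpendicular to layering, so the layers act in series and the equivalent K is the thickness-weighted harmonic mean.
Total thickness L = 7.44 + 4.37 + 13.8 + 7.19 = 32.80 m.
Σ(b_i/K_i) = 7.44/945 + 4.37/25.6 + 13.8/0.0183 + 7.19/0.801 = 763.3 d.
K_eq = L / Σ(b_i/K_i) = 32.80 / 763.3 = 0.04297 m/day.
Q = K_eq · A · (Δh/L) = 0.04297 × 2430 × (9.25/32.80) = 29.45 m³/day.

29.4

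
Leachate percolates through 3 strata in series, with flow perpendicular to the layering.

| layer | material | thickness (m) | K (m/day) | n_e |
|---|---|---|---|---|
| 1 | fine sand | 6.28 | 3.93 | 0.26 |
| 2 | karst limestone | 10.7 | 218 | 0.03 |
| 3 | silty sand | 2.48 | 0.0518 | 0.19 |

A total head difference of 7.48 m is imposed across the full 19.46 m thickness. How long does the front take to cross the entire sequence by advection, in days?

With flow normal to the layers, continuity requires the same specific discharge q through every layer.
Σ(b_i/K_i) = 6.28/3.93 + 10.7/218 + 2.48/0.0518 = 49.52 d.
q = Δh / Σ(b_i/K_i) = 7.48 / 49.52 = 0.1510 m/day.
In each layer the seepage velocity is v_i = q/n_i, so the layer transit time is t_i = b_i·n_i / q:
  layer 1 (fine sand): t_1 = 6.28 × 0.26 / 0.1510 = 10.81 d
  layer 2 (karst limestone): t_2 = 10.7 × 0.03 / 0.1510 = 2.125 d
  layer 3 (silty sand): t_3 = 2.48 × 0.19 / 0.1510 = 3.120 d
Total t = Σ t_i = 16.06 days.

16.1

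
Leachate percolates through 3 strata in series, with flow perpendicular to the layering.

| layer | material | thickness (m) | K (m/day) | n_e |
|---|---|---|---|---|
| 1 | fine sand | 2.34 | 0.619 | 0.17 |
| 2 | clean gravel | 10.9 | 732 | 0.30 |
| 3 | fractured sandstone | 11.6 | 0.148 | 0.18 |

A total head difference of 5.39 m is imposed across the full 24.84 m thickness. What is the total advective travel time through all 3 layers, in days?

With flow normal to the layers, continuity requires the same specific discharge q through every layer.
Σ(b_i/K_i) = 2.34/0.619 + 10.9/732 + 11.6/0.148 = 82.17 d.
q = Δh / Σ(b_i/K_i) = 5.39 / 82.17 = 0.06559 m/day.
In each layer the seepage velocity is v_i = q/n_i, so the layer transit time is t_i = b_i·n_i / q:
  layer 1 (fine sand): t_1 = 2.34 × 0.17 / 0.06559 = 6.065 d
  layer 2 (clean gravel): t_2 = 10.9 × 0.30 / 0.06559 = 49.85 d
  layer 3 (fractured sandstone): t_3 = 11.6 × 0.18 / 0.06559 = 31.83 d
Total t = Σ t_i = 87.75 days.

87.8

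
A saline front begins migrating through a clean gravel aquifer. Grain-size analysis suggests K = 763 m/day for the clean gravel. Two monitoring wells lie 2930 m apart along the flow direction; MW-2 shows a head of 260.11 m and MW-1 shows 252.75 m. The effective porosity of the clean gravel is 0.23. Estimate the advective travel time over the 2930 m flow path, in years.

Hydraulic gradient i = (260.11 − 252.75) / 2930 = 7.36 / 2930 = 0.002512.
Darcy flux q = K · i = 763.0 × 0.002512 = 1.917 m/day.
Seepage velocity v = q / n_e = 1.917 / 0.23 = 8.333 m/day.
Travel time t = L / v = 2930 / 8.333 = 351.6 days = 0.9627 years.

0.963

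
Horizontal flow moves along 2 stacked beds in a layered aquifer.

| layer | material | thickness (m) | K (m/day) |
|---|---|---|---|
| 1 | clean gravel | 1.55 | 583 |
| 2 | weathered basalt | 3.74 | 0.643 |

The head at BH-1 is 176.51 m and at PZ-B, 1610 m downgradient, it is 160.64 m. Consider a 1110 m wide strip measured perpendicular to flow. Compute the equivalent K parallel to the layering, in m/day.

Flow is parallel to layering, so each bed carries its own Darcy discharge and the transmissivities add.
Σ(K_i·b_i) = 583×1.55 + 0.643×3.74 = 906.1 m²/day.
Total thickness b = 5.290 m, so K_eq = Σ(K_i·b_i)/b = 171.3 m/day.

171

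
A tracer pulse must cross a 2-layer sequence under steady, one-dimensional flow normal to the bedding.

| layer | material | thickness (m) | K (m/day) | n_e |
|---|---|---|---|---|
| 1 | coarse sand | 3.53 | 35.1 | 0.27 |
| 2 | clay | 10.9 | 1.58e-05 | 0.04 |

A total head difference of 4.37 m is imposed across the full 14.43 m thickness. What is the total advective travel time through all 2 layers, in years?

With flow normal to the layers, continuity requires the same specific discharge q through every layer.
Σ(b_i/K_i) = 3.53/35.1 + 10.9/1.58e-05 = 6.899e+05 d.
q = Δh / Σ(b_i/K_i) = 4.37 / 6.899e+05 = 6.334e-06 m/day.
In each layer the seepage velocity is v_i = q/n_i, so the layer transit time is t_i = b_i·n_i / q:
  layer 1 (coarse sand): t_1 = 3.53 × 0.27 / 6.334e-06 = 1.505e+05 d
  layer 2 (clay): t_2 = 10.9 × 0.04 / 6.334e-06 = 68829 d
Total t = Σ t_i = 2.193e+05 days = 600.4 years.

600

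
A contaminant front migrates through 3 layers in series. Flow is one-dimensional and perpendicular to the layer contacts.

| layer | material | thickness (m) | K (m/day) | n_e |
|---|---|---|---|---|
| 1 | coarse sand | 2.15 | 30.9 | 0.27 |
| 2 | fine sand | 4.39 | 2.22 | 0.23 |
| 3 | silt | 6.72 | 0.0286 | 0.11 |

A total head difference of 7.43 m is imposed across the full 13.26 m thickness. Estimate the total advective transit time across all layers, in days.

With flow normal to the layers, continuity requires the same specific discharge q through every layer.
Σ(b_i/K_i) = 2.15/30.9 + 4.39/2.22 + 6.72/0.0286 = 237.0 d.
q = Δh / Σ(b_i/K_i) = 7.43 / 237.0 = 0.03135 m/day.
In each layer the seepage velocity is v_i = q/n_i, so the layer transit time is t_i = b_i·n_i / q:
  layer 1 (coarse sand): t_1 = 2.15 × 0.27 / 0.03135 = 18.52 d
  layer 2 (fine sand): t_2 = 4.39 × 0.23 / 0.03135 = 32.21 d
  layer 3 (silt): t_3 = 6.72 × 0.11 / 0.03135 = 23.58 d
Total t = Σ t_i = 74.31 days.

74.3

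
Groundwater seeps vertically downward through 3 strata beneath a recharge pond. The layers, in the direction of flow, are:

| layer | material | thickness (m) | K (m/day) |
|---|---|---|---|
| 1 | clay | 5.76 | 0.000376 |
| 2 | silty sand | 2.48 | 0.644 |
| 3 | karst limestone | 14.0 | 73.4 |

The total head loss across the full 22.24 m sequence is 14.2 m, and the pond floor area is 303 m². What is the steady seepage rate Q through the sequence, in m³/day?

Flow is perpendicular to layering, so the layers act in series and the equivalent K is the thickness-weighted harmonic mean.
Total thickness L = 5.76 + 2.48 + 14.0 = 22.24 m.
Σ(b_i/K_i) = 5.76/0.000376 + 2.48/0.644 + 14.0/73.4 = 15323 d.
K_eq = L / Σ(b_i/K_i) = 22.24 / 15323 = 0.001451 m/day.
Q = K_eq · A · (Δh/L) = 0.001451 × 303 × (14.2/22.24) = 0.2808 m³/day.

0.281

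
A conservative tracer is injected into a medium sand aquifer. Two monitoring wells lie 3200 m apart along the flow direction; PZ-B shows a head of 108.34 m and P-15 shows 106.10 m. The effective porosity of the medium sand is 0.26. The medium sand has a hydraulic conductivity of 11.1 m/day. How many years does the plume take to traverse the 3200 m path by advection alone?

Hydraulic gradient i = (108.34 − 106.10) / 3200 = 2.24 / 3200 = 0.0007000.
Darcy flux q = K · i = 11.10 × 0.0007000 = 0.007770 m/day.
Seepage velocity v = q / n_e = 0.007770 / 0.26 = 0.02988 m/day.
Travel time t = L / v = 3200 / 0.02988 = 1.071e+05 days = 293.2 years.

293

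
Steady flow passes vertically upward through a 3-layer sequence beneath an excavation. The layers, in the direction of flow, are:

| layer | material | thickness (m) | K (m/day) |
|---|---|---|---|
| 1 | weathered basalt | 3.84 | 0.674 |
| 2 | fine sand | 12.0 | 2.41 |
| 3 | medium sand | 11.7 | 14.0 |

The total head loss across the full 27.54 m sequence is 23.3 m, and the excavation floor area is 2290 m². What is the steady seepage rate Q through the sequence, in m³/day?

Flow is perpendicular to layering, so the layers act in series and the equivalent K is the thickness-weighted harmonic mean.
Total thickness L = 3.84 + 12.0 + 11.7 = 27.54 m.
Σ(b_i/K_i) = 3.84/0.674 + 12.0/2.41 + 11.7/14.0 = 11.51 d.
K_eq = L / Σ(b_i/K_i) = 27.54 / 11.51 = 2.392 m/day.
Q = K_eq · A · (Δh/L) = 2.392 × 2290 × (23.3/27.54) = 4635 m³/day.

4630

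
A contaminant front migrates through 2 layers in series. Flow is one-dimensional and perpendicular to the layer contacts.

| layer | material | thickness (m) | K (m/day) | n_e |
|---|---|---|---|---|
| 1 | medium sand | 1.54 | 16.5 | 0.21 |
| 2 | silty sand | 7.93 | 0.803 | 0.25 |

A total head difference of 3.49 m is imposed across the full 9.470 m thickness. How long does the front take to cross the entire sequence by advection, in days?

With flow normal to the layers, continuity requires the same specific discharge q through every layer.
Σ(b_i/K_i) = 1.54/16.5 + 7.93/0.803 = 9.969 d.
q = Δh / Σ(b_i/K_i) = 3.49 / 9.969 = 0.3501 m/day.
In each layer the seepage velocity is v_i = q/n_i, so the layer transit time is t_i = b_i·n_i / q:
  layer 1 (medium sand): t_1 = 1.54 × 0.21 / 0.3501 = 0.9238 d
  layer 2 (silty sand): t_2 = 7.93 × 0.25 / 0.3501 = 5.663 d
Total t = Σ t_i = 6.587 days.

6.59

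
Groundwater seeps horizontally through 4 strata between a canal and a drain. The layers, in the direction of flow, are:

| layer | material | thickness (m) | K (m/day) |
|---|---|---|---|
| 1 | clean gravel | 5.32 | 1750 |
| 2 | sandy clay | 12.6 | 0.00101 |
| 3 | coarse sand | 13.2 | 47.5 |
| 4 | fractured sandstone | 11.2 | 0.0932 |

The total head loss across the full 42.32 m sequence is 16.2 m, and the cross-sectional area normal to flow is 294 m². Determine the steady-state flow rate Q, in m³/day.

0.378

Flow is perpendicular to layering, so the layers act in series and the equivalent K is the thickness-weighted harmonic mean.
Total thickness L = 5.32 + 12.6 + 13.2 + 11.2 = 42.32 m.
Σ(b_i/K_i) = 5.32/1750 + 12.6/0.00101 + 13.2/47.5 + 11.2/0.0932 = 12596 d.
K_eq = L / Σ(b_i/K_i) = 42.32 / 12596 = 0.003360 m/day.
Q = K_eq · A · (Δh/L) = 0.003360 × 294 × (16.2/42.32) = 0.3781 m³/day.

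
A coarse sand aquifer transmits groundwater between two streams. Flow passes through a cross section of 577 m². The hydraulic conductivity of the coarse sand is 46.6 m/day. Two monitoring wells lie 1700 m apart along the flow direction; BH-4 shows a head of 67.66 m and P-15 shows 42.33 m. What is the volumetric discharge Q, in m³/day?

Hydraulic gradient i = (67.66 − 42.33) / 1700 = 25.33 / 1700 = 0.01490.
Darcy's law: Q = K · A · i = 46.60 × 577.0 × 0.01490 = 400.6 m³/day.

401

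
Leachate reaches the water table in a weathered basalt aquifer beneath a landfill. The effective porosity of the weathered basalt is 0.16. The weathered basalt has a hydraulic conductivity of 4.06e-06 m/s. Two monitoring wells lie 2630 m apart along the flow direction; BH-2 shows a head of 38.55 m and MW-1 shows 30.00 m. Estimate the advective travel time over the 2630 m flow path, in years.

Convert K: 4.06e-06 m/s × 86400 = 0.3508 m/day.
Hydraulic gradient i = (38.55 − 30.00) / 2630 = 8.55 / 2630 = 0.003251.
Darcy flux q = K · i = 0.3508 × 0.003251 = 0.001140 m/day.
Seepage velocity v = q / n_e = 0.001140 / 0.16 = 0.007127 m/day.
Travel time t = L / v = 2630 / 0.007127 = 3.690e+05 days = 1010 years.

1010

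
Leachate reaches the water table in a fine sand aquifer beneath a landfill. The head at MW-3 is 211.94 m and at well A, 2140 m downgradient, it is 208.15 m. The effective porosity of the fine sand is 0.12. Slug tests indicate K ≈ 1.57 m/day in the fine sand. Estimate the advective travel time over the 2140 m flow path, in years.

Hydraulic gradient i = (211.94 − 208.15) / 2140 = 3.79 / 2140 = 0.001771.
Darcy flux q = K · i = 1.570 × 0.001771 = 0.002781 m/day.
Seepage velocity v = q / n_e = 0.002781 / 0.12 = 0.02317 m/day.
Travel time t = L / v = 2140 / 0.02317 = 92357 days = 252.9 years.

253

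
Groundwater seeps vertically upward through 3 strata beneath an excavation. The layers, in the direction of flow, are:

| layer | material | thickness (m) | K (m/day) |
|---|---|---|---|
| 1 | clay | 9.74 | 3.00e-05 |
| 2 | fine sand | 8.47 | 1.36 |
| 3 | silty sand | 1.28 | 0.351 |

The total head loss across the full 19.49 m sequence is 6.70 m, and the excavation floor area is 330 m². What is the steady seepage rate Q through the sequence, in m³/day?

Flow is perpendicular to layering, so the layers act in series and the equivalent K is the thickness-weighted harmonic mean.
Total thickness L = 9.74 + 8.47 + 1.28 = 19.49 m.
Σ(b_i/K_i) = 9.74/3.00e-05 + 8.47/1.36 + 1.28/0.351 = 3.247e+05 d.
K_eq = L / Σ(b_i/K_i) = 19.49 / 3.247e+05 = 6.003e-05 m/day.
Q = K_eq · A · (Δh/L) = 6.003e-05 × 330 × (6.70/19.49) = 0.006810 m³/day.

0.00681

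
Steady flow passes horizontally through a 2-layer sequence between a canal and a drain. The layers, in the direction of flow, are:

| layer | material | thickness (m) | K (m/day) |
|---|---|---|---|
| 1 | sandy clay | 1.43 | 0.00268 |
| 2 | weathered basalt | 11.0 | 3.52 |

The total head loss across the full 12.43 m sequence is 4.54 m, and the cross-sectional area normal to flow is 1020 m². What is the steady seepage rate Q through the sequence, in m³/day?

8.63

Flow is perpendicular to layering, so the layers act in series and the equivalent K is the thickness-weighted harmonic mean.
Total thickness L = 1.43 + 11.0 = 12.43 m.
Σ(b_i/K_i) = 1.43/0.00268 + 11.0/3.52 = 536.7 d.
K_eq = L / Σ(b_i/K_i) = 12.43 / 536.7 = 0.02316 m/day.
Q = K_eq · A · (Δh/L) = 0.02316 × 1020 × (4.54/12.43) = 8.628 m³/day.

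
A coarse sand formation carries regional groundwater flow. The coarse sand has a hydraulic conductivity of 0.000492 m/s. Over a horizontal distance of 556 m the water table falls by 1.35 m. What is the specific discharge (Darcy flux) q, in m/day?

Convert K: 0.000492 m/s × 86400 = 42.51 m/day.
Hydraulic gradient i = Δh / L = 1.35 / 556 = 0.002428.
Specific discharge q = K · i = 42.51 × 0.002428 = 0.1032 m/day.

0.103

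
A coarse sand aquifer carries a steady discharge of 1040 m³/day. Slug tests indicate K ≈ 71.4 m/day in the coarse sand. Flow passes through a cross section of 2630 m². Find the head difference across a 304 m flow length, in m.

From Q = K·A·i, i = Q / (K·A) = 1040 / (71.40 × 2630) = 0.005538.
Head loss Δh = i · L = 0.005538 × 304 = 1.684 m.

1.68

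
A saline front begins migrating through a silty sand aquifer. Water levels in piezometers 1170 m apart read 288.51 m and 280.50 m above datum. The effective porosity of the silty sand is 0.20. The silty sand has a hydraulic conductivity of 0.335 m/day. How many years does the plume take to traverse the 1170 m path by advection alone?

Hydraulic gradient i = (288.51 − 280.50) / 1170 = 8.01 / 1170 = 0.006846.
Darcy flux q = K · i = 0.3350 × 0.006846 = 0.002293 m/day.
Seepage velocity v = q / n_e = 0.002293 / 0.20 = 0.01147 m/day.
Travel time t = L / v = 1170 / 0.01147 = 1.020e+05 days = 279.3 years.

279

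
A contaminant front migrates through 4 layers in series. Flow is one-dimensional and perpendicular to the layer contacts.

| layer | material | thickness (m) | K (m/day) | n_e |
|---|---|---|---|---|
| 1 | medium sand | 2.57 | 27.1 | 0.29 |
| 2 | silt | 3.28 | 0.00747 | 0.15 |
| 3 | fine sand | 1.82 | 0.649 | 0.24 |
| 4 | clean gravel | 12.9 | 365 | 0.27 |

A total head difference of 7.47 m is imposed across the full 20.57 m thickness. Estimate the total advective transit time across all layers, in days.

With flow normal to the layers, continuity requires the same specific discharge q through every layer.
Σ(b_i/K_i) = 2.57/27.1 + 3.28/0.00747 + 1.82/0.649 + 12.9/365 = 442.0 d.
q = Δh / Σ(b_i/K_i) = 7.47 / 442.0 = 0.01690 m/day.
In each layer the seepage velocity is v_i = q/n_i, so the layer transit time is t_i = b_i·n_i / q:
  layer 1 (medium sand): t_1 = 2.57 × 0.29 / 0.01690 = 44.10 d
  layer 2 (silt): t_2 = 3.28 × 0.15 / 0.01690 = 29.11 d
  layer 3 (fine sand): t_3 = 1.82 × 0.24 / 0.01690 = 25.85 d
  layer 4 (clean gravel): t_4 = 12.9 × 0.27 / 0.01690 = 206.1 d
Total t = Σ t_i = 305.2 days.

305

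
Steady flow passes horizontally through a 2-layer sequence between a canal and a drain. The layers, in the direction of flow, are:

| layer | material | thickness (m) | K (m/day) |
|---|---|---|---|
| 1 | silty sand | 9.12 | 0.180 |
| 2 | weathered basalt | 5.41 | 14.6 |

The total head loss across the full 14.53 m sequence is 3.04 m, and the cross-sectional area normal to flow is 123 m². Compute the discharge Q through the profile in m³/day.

Flow is perpendicular to layering, so the layers act in series and the equivalent K is the thickness-weighted harmonic mean.
Total thickness L = 9.12 + 5.41 = 14.53 m.
Σ(b_i/K_i) = 9.12/0.180 + 5.41/14.6 = 51.04 d.
K_eq = L / Σ(b_i/K_i) = 14.53 / 51.04 = 0.2847 m/day.
Q = K_eq · A · (Δh/L) = 0.2847 × 123 × (3.04/14.53) = 7.326 m³/day.

7.33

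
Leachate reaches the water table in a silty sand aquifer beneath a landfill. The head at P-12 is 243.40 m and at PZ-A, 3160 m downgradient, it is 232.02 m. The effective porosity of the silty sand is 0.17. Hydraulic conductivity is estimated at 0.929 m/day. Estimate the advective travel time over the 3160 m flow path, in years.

440

Hydraulic gradient i = (243.40 − 232.02) / 3160 = 11.38 / 3160 = 0.003601.
Darcy flux q = K · i = 0.9290 × 0.003601 = 0.003346 m/day.
Seepage velocity v = q / n_e = 0.003346 / 0.17 = 0.01968 m/day.
Travel time t = L / v = 3160 / 0.01968 = 1.606e+05 days = 439.6 years.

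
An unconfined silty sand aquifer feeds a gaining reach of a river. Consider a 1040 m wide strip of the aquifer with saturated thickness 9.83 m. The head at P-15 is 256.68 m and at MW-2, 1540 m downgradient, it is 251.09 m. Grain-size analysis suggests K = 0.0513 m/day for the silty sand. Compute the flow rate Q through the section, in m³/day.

Cross-sectional area A = 1040 × 9.83 = 10223 m².
Hydraulic gradient i = (256.68 − 251.09) / 1540 = 5.59 / 1540 = 0.003630.
Darcy's law: Q = K · A · i = 0.05130 × 10223 × 0.003630 = 1.904 m³/day.

1.90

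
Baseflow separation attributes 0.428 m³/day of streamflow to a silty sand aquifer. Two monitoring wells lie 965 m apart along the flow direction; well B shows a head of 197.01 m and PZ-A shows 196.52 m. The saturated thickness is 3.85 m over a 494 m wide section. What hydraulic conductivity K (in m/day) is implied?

0.443

Cross-sectional area A = 494 × 3.85 = 1902 m².
Hydraulic gradient i = (197.01 − 196.52) / 965 = 0.49 / 965 = 0.0005078.
From Q = K·A·i, K = Q / (A·i) = 0.428 / (1902 × 0.0005078) = 0.4432 m/day.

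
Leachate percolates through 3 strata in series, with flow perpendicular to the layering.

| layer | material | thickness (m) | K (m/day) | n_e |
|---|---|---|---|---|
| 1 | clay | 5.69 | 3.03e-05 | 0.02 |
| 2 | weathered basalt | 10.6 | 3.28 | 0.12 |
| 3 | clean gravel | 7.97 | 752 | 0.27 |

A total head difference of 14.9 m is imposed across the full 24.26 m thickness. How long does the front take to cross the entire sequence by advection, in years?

122

With flow normal to the layers, continuity requires the same specific discharge q through every layer.
Σ(b_i/K_i) = 5.69/3.03e-05 + 10.6/3.28 + 7.97/752 = 1.878e+05 d.
q = Δh / Σ(b_i/K_i) = 14.9 / 1.878e+05 = 7.934e-05 m/day.
In each layer the seepage velocity is v_i = q/n_i, so the layer transit time is t_i = b_i·n_i / q:
  layer 1 (clay): t_1 = 5.69 × 0.02 / 7.934e-05 = 1434 d
  layer 2 (weathered basalt): t_2 = 10.6 × 0.12 / 7.934e-05 = 16032 d
  layer 3 (clean gravel): t_3 = 7.97 × 0.27 / 7.934e-05 = 27121 d
Total t = Σ t_i = 44587 days = 122.1 years.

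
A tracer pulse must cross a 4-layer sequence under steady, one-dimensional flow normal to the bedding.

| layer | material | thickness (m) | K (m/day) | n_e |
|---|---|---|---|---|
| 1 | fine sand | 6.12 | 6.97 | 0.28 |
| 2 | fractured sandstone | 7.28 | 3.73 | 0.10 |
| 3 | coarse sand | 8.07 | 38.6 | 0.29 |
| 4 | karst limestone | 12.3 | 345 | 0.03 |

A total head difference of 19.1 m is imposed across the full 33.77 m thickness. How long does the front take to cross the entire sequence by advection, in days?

0.829

With flow normal to the layers, continuity requires the same specific discharge q through every layer.
Σ(b_i/K_i) = 6.12/6.97 + 7.28/3.73 + 8.07/38.6 + 12.3/345 = 3.075 d.
q = Δh / Σ(b_i/K_i) = 19.1 / 3.075 = 6.212 m/day.
In each layer the seepage velocity is v_i = q/n_i, so the layer transit time is t_i = b_i·n_i / q:
  layer 1 (fine sand): t_1 = 6.12 × 0.28 / 6.212 = 0.2758 d
  layer 2 (fractured sandstone): t_2 = 7.28 × 0.10 / 6.212 = 0.1172 d
  layer 3 (coarse sand): t_3 = 8.07 × 0.29 / 6.212 = 0.3767 d
  layer 4 (karst limestone): t_4 = 12.3 × 0.03 / 6.212 = 0.05940 d
Total t = Σ t_i = 0.8291 days.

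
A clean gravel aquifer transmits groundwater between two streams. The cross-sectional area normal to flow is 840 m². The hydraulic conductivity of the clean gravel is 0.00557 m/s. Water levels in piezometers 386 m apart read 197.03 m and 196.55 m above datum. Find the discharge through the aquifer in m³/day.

503

Convert K: 0.00557 m/s × 86400 = 481.2 m/day.
Hydraulic gradient i = (197.03 − 196.55) / 386 = 0.48 / 386 = 0.001244.
Darcy's law: Q = K · A · i = 481.2 × 840.0 × 0.001244 = 502.7 m³/day.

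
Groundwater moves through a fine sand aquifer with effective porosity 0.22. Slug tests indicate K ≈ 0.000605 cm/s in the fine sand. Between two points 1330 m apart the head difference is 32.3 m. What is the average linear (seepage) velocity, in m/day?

Convert K: 0.000605 cm/s × 864 = 0.5227 m/day.
Hydraulic gradient i = Δh / L = 32.3 / 1330 = 0.02429.
Darcy flux q = K · i = 0.5227 × 0.02429 = 0.01269 m/day.
Seepage velocity v = q / n_e = 0.01269 / 0.22 = 0.05770 m/day.

0.0577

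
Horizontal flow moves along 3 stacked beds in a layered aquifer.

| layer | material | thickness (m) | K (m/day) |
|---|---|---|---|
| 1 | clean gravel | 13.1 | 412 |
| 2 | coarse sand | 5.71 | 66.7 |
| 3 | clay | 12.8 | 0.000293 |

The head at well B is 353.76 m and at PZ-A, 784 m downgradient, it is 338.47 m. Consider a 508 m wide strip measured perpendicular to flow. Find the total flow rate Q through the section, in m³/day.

Flow is parallel to layering, so each bed carries its own Darcy discharge and the transmissivities add.
Σ(K_i·b_i) = 412×13.1 + 66.7×5.71 + 0.000293×12.8 = 5778 m²/day.
Hydraulic gradient i = (353.76 − 338.47) / 784 = 15.29 / 784 = 0.01950.
Q = Σ(K_i·b_i) · W · i = 5778 × 508 × 0.01950 = 57245 m³/day.

57200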